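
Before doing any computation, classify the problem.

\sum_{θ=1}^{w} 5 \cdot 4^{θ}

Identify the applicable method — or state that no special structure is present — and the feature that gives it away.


Verdict: the geometric series formula — term-over-term division gives 4 every time — index-free ratio, geometric sum formula applies.


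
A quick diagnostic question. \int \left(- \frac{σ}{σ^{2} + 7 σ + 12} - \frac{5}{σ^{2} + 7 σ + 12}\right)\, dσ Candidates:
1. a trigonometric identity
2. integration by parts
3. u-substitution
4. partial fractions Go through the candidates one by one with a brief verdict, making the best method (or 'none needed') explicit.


Best approach: partial fractions — a proper rational integrand over the factorable σ^{2} + 7 σ + 12: partial fractions reduce it to elementary pieces.
- a trigonometric identity: no sine or cosine appears, so there is nothing for a trigonometric identity to act on.
- integration by parts — the nonconstant-polynomial-times-standard-kernel pattern (an exp, sine, cosine, or logarithm partner) is absent.
- u-substitution: no subexpression of the integrand pairs with its own derivative as a factor — individual terms may offer their own substitutions, but any change of variable covering the whole integral would have to be constructed from outside the expression.
- partial fractions — applicable, and directly so.


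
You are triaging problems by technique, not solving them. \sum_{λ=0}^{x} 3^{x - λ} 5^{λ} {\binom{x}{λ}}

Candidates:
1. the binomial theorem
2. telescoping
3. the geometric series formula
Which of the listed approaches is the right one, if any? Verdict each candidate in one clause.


Method: the binomial theorem — binomial coefficients against complementary powers of 5 and 3: recognize the binomial expansion and resum.
- the binomial theorem: yes — fits the structure here.
- telescoping: writing out consecutive terms as given produces no pairwise cancellation.
- the geometric series formula: the term-to-term ratio changes with the index, so the geometric formula cannot close it.


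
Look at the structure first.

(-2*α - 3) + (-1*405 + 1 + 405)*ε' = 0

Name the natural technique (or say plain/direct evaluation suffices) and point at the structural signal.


Verdict: no special technique — solved for the derivative, no ε appears — this is antidifferentiation in α wearing ODE clothing.


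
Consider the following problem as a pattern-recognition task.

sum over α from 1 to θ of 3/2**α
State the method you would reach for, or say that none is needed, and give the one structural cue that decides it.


Method: the geometric series formula — consecutive terms stand in a fixed index-free ratio — the geometric sum formula closes it.


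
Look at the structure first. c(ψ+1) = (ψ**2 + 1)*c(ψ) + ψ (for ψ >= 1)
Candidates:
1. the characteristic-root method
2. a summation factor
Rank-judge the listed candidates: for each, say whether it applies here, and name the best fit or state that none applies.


Verdict: a summation factor — first-order linear but the coefficient ψ**2 + 1 moves with the index — divide by the cumulative product and telescope.
- the characteristic-root method — the coefficients vary with the index, breaking the constant-coefficient structure the method needs.
- a summation factor — yes, a natural case for it.


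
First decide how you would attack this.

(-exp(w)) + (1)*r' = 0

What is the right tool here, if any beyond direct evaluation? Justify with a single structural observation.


Diagnosis: no special technique — the slope is a function of w alone, so integrate both sides directly.


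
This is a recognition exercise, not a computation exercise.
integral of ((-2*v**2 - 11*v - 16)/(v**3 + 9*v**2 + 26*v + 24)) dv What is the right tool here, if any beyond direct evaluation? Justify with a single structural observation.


Verdict: partial fractions — a proper rational integrand over the factorable v**3 + 9*v**2 + 26*v + 24: partial fractions reduce it to elementary pieces.


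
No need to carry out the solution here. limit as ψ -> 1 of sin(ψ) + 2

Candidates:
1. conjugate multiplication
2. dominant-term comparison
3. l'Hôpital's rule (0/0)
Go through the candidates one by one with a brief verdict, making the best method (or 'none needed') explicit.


Technique: no special technique — nothing blocks direct substitution at 1: plug in and finish.
- conjugate multiplication: no divergent radical difference is present for a conjugate pair to cancel.
- dominant-term comparison: this is not a rational comparison of growth rates at infinity.
- l'Hôpital's rule (0/0) — substituting the point gives a finite value outright — there is no indeterminate clash to repair.


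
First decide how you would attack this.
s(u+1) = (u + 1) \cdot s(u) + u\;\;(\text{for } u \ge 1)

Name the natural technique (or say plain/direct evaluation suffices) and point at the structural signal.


Method: a summation factor — one step of memory with a weight u + 1 that changes as the index grows — the summation-factor construction is built for this.


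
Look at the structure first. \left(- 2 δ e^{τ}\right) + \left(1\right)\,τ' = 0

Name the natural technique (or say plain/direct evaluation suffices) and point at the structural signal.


Technique: separation of variables — separating collects all τ-dependence with the derivative and leaves all δ-dependence opposite: variables separate.


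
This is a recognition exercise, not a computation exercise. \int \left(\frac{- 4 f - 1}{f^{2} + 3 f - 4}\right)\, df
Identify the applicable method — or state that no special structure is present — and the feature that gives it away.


Method: partial fractions — the bottom factors while the top stays lower-degree — split into simple fractions and integrate piece by piece.


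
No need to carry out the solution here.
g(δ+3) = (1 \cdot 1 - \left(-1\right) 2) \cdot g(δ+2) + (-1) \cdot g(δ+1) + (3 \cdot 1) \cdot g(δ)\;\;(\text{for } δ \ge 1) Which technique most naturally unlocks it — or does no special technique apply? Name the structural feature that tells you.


Verdict: the characteristic-root method — every coefficient is a fixed number and the forcing is zero — substitute r^δ and read off the root equation.


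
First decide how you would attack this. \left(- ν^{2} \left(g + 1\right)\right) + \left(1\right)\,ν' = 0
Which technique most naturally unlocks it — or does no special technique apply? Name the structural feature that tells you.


Diagnosis: separation of variables — the derivative equals a pure function of g (namely g + 1) times a pure function of ν (namely ν^{2}); divide and integrate each side.


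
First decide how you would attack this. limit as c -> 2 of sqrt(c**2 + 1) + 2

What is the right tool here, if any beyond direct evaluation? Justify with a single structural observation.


Verdict: no special technique — no zero denominators, no indeterminate clash at 2 — substitute and read off the value.


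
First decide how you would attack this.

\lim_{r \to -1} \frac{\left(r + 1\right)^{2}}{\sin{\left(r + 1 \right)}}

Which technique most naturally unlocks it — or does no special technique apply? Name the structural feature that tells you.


Best approach: l'Hôpital's rule (0/0) — numerator and denominator both vanish at -1 — a genuine 0/0 form, which is exactly when l'Hôpital applies. One could equally expand both pieces locally and compare leading terms; the rule does that in one stroke.


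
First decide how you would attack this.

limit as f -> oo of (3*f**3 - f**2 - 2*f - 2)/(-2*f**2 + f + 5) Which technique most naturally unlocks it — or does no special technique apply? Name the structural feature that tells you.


Diagnosis: dominant-term comparison — growth-rate triage: the leading powers of f decide the limit, everything else is noise. As a single quotient, the ∞/∞ shape would yield to repeated differentiation as well — the growth comparison gets there in one look.


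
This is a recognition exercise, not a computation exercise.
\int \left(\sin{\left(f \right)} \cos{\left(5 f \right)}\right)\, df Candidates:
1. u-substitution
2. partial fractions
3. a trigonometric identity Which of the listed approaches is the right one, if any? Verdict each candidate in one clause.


Method: a trigonometric identity — distinct frequencies under one product (\sin{\left(f \right)} \cos{\left(5 f \right)}): the product-to-sum identity is the systematic route to an integrable form.
- u-substitution — no subexpression of the integrand pairs with its own derivative as a factor — individual terms may offer their own substitutions, but any change of variable covering the whole integral would have to be constructed from outside the expression.
- partial fractions: the expression is not a ratio of polynomials that decomposes further.
- a trigonometric identity: a fit — the right tool for this form.


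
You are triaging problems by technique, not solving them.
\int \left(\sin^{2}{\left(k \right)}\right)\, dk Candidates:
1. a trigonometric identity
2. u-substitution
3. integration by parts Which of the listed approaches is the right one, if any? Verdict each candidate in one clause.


Method: a trigonometric identity — an even power like \sin^{2}{\left(k \right)} flattens under the half-angle identity into first-degree cosines you can integrate directly.
- a trigonometric identity: applies; the problem has the shape this method handles.
- u-substitution — no subexpression of the integrand serves as a whole-integral substitution inner — individual terms may offer their own, but none carries its derivative as a factor of the full integrand; a working change of variable would have to be constructed from outside the expression.
- integration by parts — not the fit here: there is no polynomial factor to ladder down — parts can still close the trigonometric product by recursion, though the identity rewrite is the direct route.


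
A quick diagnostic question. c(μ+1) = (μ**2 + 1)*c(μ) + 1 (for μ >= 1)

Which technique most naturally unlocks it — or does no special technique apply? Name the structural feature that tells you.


Technique: a summation factor — the coefficient μ**2 + 1 drifts with the index, so no fixed root exists; normalizing by the cumulative product telescopes it.


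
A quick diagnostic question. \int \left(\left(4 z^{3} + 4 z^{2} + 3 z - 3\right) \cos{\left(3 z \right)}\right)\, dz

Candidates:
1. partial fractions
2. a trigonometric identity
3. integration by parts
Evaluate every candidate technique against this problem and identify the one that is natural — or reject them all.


Diagnosis: integration by parts — a polynomial 4 z^{3} + 4 z^{2} + 3 z - 3 against the kernel \cos{\left(3 z \right)} is the signature bounded-ladder case for integration by parts.
- partial fractions — the expression is not a ratio of polynomials that decomposes further.
- a trigonometric identity — no even trigonometric power and no product of distinct frequencies to rewrite.
- integration by parts — applies; the problem has the shape this method handles.


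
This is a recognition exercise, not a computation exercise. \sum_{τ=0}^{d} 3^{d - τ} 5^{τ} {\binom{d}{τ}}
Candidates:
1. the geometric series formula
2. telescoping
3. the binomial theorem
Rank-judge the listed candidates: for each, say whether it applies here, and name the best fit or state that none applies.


Technique: the binomial theorem — binomial coefficients against complementary powers of 5 and 3: recognize the binomial expansion and resum.
- the geometric series formula: the term-to-term ratio changes with the index, so the geometric formula cannot close it.
- telescoping: writing out consecutive terms as given produces no pairwise cancellation.
- the binomial theorem: applies; the problem has the shape this method handles.


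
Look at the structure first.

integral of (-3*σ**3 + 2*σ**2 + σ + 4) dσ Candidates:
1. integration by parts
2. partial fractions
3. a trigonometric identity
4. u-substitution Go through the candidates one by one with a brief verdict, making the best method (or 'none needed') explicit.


Method: no special technique — scan for structure and find none: constant multiples of powers of σ, integrate directly.
- integration by parts: splitting off a factor buys nothing — the integrand integrates directly without parts.
- partial fractions — the expression is not a ratio of polynomials that decomposes further.
- a trigonometric identity: no sine or cosine appears, so there is nothing for a trigonometric identity to act on.
- u-substitution: any workable substitution here is cosmetic — the integrand is already in directly integrable form.


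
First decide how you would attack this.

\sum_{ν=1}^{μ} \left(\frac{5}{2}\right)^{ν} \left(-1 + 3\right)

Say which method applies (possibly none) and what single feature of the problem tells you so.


Best approach: the geometric series formula — check a ratio of consecutive terms: it is \frac{5}{2}, independent of the index, so the geometric formula closes the sum.


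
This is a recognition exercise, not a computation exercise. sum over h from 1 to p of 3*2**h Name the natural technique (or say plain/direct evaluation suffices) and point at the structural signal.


Technique: the geometric series formula — the ratio of consecutive terms is the constant 2, independent of the index — a geometric sum.


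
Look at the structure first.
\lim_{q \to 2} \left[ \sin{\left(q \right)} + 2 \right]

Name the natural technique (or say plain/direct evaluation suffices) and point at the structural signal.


Verdict: no special technique — no zero denominators, no indeterminate clash at 2 — substitute and read off the value.


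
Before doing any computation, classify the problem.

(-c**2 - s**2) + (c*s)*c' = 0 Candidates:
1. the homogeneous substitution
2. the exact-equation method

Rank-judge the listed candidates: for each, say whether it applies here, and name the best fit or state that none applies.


Best approach: the homogeneous substitution — the slope is degree-zero homogeneous: the ratio substitution v = c/s collapses it. A Bernoulli rewrite works here as the equation stands — the homogeneous substitution is the more immediate reading.
- the homogeneous substitution: applies; the problem has the shape this method handles.
- the exact-equation method: no potential function has this form as its differential, as written.


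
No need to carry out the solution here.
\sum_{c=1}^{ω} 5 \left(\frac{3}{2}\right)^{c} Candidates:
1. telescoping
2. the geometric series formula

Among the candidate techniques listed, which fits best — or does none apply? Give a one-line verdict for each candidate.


Method: the geometric series formula — check a ratio of consecutive terms: it is \frac{3}{2}, independent of the index, so the geometric formula closes the sum.
- telescoping — the summand is not presented as a shifted difference — a telescoping rewrite may exist, but the displayed structure does not offer one.
- the geometric series formula — a fit — the right tool for this form.


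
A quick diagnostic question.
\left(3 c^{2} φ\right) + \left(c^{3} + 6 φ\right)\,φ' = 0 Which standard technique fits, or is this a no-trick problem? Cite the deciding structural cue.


Verdict: the exact-equation method — d/dφ of 3 c^{2} φ equals d/dc of c^{3} + 6 φ: the form is a total differential of one potential — integrate it exactly.


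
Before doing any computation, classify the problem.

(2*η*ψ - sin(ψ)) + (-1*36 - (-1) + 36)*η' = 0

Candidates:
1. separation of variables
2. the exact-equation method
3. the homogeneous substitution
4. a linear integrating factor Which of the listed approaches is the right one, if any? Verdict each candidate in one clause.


Technique: a linear integrating factor — the unknown enters only to the first power against a nonzero forcing term — the integrating-factor template applies directly.
- separation of variables — the two dependences do not factor apart.
- the exact-equation method — the mixed-partials test fails on this split — it is not an exact differential as presented.
- the homogeneous substitution: the slope is not a function of the ratio of the variables alone.
- a linear integrating factor: yes — fits the structure here.


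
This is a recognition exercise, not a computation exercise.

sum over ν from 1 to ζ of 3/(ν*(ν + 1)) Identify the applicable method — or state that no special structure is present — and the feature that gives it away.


Method: telescoping — integer-spaced poles in 3/(ν*(ν + 1)) are the telescoping signature in disguise.


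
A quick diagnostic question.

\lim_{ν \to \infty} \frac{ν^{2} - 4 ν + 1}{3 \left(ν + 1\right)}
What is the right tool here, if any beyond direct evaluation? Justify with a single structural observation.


Technique: dominant-term comparison — at large ν only the top-degree terms survive; compare the leading terms and the limit falls out. l'Hôpital's at-infinity variant applies to the expression viewed as a single quotient; the leading-term comparison is the direct route.


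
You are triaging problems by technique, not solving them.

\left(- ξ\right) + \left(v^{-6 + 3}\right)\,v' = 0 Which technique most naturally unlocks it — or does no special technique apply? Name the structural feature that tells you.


Diagnosis: separation of variables — solved for the derivative, the right side splits multiplicatively into a function of each variable alone — divide and integrate each side. The equation is exact as it stands too — a potential function exists — though separation reads the split structure directly.


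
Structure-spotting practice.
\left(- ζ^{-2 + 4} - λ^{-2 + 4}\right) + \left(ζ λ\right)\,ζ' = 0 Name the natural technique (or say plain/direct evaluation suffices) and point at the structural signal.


Method: the homogeneous substitution — the slope is degree-zero homogeneous: the ratio substitution v = ζ/λ collapses it. Rearranged, this also fits the Bernoulli template directly; the homogeneous substitution reads the structure without the rearrangement.


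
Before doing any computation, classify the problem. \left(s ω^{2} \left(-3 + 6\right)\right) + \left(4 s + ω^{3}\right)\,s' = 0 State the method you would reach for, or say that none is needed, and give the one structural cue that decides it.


Verdict: the exact-equation method — equality of cross partials is the green light — assemble the potential function term by term.


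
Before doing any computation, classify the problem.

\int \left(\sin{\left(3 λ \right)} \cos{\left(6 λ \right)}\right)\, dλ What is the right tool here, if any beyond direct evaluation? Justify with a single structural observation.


Technique: a trigonometric identity — two sinusoids at different rates multiply in \sin{\left(3 λ \right)} \cos{\left(6 λ \right)}; the product-to-sum identity uncouples them.


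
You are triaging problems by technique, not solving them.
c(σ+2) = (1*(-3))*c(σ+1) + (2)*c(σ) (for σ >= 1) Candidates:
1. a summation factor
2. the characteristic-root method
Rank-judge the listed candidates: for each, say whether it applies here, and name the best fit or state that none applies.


Method: the characteristic-root method — this is the constant-coefficient homogeneous case — the whole solution in σ reduces to a polynomial's roots.
- a summation factor: the recurrence reaches back more than one step, outside the first-order family a summation factor normalizes.
- the characteristic-root method — yes — fits the structure here.


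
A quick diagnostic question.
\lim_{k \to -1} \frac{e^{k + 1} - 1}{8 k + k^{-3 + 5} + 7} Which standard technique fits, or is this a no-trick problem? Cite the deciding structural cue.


Technique: l'Hôpital's rule (0/0) — plug in -1: top and bottom both hit zero, so differentiate each and retry. A first-order expansion at the point is an equally standard path; the rule packages it.


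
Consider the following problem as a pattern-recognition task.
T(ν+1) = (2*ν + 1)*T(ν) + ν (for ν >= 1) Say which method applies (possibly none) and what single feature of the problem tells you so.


Verdict: a summation factor — first-order, linear, moving coefficient 2*ν + 1: the discrete analogue of an integrating factor handles it.


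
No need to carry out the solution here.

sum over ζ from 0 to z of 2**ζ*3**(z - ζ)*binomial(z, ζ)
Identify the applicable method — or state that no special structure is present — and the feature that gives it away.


Method: the binomial theorem — binomial(z, ζ) weighting matched powers of 2 and 3 is the expanded form of (2 + 3)^z — fold it back up.


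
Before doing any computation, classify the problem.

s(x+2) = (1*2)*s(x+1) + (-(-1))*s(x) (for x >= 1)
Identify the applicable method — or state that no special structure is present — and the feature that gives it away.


Verdict: the characteristic-root method — the recurrence is linear and homogeneous with constant coefficients, so the ansatz r^x turns it into a polynomial equation for r.


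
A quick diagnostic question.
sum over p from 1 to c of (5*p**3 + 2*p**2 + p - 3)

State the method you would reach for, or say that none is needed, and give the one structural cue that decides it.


Verdict: no special technique — no cancellation, no constant ratio, no binomial weights — just polynomial terms summed directly.


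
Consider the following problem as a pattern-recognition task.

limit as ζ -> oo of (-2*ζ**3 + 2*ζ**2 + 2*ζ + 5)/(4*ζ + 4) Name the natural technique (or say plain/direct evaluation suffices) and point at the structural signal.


Best approach: dominant-term comparison — as ζ grows, only the highest-degree terms matter — compare leading terms and read the limit off. As a single quotient, the ∞/∞ shape would yield to repeated differentiation as well — the growth comparison gets there in one look.


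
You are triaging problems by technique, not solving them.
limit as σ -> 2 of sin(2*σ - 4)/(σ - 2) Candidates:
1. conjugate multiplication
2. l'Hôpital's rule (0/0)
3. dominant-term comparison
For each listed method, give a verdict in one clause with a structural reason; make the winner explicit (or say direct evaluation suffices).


Verdict: l'Hôpital's rule (0/0) — substituting 2 gives 0 over 0; differentiate top and bottom once and re-evaluate. Expanding numerator and denominator to first order gives the same value — the rule automates exactly that.
- conjugate multiplication: there are no radicals in tension whose conjugate would simplify matters.
- l'Hôpital's rule (0/0): applies; the problem has the shape this method handles.
- dominant-term comparison: leading-power comparison does not apply to this form.


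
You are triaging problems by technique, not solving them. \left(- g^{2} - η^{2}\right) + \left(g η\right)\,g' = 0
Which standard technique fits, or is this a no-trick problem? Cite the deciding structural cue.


Method: the homogeneous substitution — the slope's numerator and denominator have matching total degree, so it depends only on g/η and the ratio substitution collapses it. A Bernoulli rewrite works here as the equation stands — the homogeneous substitution is the more immediate reading.


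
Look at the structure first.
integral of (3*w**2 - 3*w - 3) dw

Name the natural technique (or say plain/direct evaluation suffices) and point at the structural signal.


Diagnosis: no special technique — nothing composite, nothing rational, nothing trigonometric — each constant-multiple power of w integrates by the power rule alone.


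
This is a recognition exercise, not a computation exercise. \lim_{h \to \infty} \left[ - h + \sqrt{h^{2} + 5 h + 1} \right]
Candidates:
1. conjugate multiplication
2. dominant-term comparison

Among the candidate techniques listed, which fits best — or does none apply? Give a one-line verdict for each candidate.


Best approach: conjugate multiplication — turning the difference into a conjugate-rationalized ratio makes the limit readable.
- conjugate multiplication: yes — fits the structure here.
- dominant-term comparison — no dominant-degree comparison decides it.


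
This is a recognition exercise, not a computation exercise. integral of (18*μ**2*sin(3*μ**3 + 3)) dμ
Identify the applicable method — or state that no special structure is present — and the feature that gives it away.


Method: u-substitution — spotting that 18*μ**2 is a constant multiple of the derivative of 3*μ**3 + 3 is the key observation — substitute u = 3*μ**3 + 3 and the integral becomes one-dimensional in u.


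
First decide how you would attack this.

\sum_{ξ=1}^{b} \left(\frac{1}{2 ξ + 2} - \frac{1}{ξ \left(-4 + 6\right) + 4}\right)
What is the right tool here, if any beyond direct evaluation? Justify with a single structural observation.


Technique: telescoping — write out three consecutive terms and watch the interior cancel: the advanced copy one term subtracts reappears as the very next term's leading piece, pair after pair.


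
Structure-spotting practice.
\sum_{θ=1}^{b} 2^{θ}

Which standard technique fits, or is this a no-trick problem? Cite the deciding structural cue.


Verdict: the geometric series formula — each term is 2 times the previous one, so the geometric-series formula applies directly.


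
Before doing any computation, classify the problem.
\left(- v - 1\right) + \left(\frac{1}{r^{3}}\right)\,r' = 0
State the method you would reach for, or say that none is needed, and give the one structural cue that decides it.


Verdict: separation of variables — solved for the derivative, the right side splits multiplicatively into a function of each variable alone — divide and integrate each side. One could also solve this as an exact equation; with each coefficient in its own variable, separating is the same work with fewer steps.


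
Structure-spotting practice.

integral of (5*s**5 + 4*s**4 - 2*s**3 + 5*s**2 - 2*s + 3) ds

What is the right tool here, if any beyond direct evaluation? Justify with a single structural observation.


Diagnosis: no special technique — scan for structure and find none: constant multiples of powers of s, integrate directly.


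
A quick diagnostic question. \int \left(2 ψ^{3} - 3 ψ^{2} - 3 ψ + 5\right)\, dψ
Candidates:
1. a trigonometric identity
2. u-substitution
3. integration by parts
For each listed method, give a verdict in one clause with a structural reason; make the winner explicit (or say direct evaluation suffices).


Diagnosis: no special technique — scan for structure and find none: constant multiples of powers of ψ, integrate directly.
- a trigonometric identity — no sine or cosine appears, so there is nothing for a trigonometric identity to act on.
- u-substitution: no substitution does more than relabel what direct integration already handles.
- integration by parts: splitting off a factor buys nothing — the integrand integrates directly without parts.


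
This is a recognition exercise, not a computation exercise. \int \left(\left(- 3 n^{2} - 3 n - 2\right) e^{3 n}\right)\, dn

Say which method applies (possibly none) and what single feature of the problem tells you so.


Best approach: integration by parts — a polynomial factor - 3 n^{2} - 3 n - 2 multiplies e^{3 n}; differentiating - 3 n^{2} - 3 n - 2 lowers its degree while e^{3 n} integrates cleanly, so parts wins.


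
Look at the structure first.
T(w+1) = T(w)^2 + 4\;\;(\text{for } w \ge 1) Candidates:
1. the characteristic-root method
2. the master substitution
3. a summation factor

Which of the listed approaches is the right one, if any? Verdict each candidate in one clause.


Diagnosis: no special technique — the map from one term to the next is curved, not linear, so linear closed-form machinery does not attach.
- the characteristic-root method — the recursion is nonlinear in the sequence values, so no linear-modes ansatz applies.
- the master substitution: the recursion shifts the index rather than dividing it.
- a summation factor — no summation factor applies — the rule is not linear in the sequence values.


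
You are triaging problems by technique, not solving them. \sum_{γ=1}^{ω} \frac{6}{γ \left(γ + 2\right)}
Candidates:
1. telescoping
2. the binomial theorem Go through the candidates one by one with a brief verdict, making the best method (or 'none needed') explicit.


Technique: telescoping — one partial-fraction pass turns \frac{6}{γ \left(γ + 2\right)} into a shifted difference, and shifted differences telescope.
- telescoping — yes — fits the structure here.
- the binomial theorem: the summand does not match any term pattern of an expanded binomial power.


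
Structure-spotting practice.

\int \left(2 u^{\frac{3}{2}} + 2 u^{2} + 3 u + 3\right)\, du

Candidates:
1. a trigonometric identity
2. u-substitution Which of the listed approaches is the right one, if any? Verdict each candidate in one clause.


Verdict: no special technique — the integrand is a sum of constant multiples of powers of u — integrate term by term.
- a trigonometric identity: no sine or cosine appears, so there is nothing for a trigonometric identity to act on.
- u-substitution: no subexpression of the integrand serves as a whole-integral substitution inner — individual terms may offer their own, but none carries its derivative as a factor of the full integrand; a working change of variable would have to be constructed from outside the expression.


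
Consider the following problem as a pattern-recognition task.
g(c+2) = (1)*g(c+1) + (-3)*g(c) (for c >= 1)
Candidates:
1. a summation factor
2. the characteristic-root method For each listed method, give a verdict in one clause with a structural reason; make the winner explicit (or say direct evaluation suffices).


Technique: the characteristic-root method — because shifting c leaves the equation's coefficients unchanged, exponential trials reduce it to algebra.
- a summation factor: the recurrence reaches back more than one step, outside the first-order family a summation factor normalizes.
- the characteristic-root method: yes — fits the structure here.


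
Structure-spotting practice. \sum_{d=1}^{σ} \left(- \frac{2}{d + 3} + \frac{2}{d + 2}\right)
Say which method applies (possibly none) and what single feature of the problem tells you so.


Technique: telescoping — difference-of-shifts structure (each term adds \frac{2}{d + 2}, then subtracts its one-index-advanced value, which the following term adds back) leaves only the first and last pieces standing.


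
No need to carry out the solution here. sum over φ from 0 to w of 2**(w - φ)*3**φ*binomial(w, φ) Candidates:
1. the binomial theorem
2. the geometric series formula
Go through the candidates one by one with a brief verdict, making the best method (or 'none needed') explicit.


Verdict: the binomial theorem — terms weighting binomial(w, φ) against matched powers of 3 and 2 reassemble into (3 + 2)^w by the binomial theorem.
- the binomial theorem: a fit — the right tool for this form.
- the geometric series formula — the ratio of consecutive terms depends on the index.


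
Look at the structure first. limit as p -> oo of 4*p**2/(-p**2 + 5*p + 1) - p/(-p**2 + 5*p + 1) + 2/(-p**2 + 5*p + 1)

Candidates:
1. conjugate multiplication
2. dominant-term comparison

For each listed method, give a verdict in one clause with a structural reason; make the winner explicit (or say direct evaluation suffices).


Method: dominant-term comparison — growth-rate triage: the leading powers of p decide the limit, everything else is noise.
- conjugate multiplication: no difference of divergent radicals appears, so rationalizing has nothing to cancel.
- dominant-term comparison — yes, a natural case for it.


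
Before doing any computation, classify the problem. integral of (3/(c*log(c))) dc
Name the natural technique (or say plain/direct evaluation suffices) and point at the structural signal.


Verdict: u-substitution — read it as f(log(c)) times a constant multiple of d(log(c)): one substitution, u = log(c), finishes it.


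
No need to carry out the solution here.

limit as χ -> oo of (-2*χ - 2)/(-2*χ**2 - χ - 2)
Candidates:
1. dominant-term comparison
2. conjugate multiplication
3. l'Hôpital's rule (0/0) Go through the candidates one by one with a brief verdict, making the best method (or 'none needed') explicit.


Technique: dominant-term comparison — growth-rate triage: the leading powers of χ decide the limit, everything else is noise.
- dominant-term comparison — yes — fits the structure here.
- conjugate multiplication — there are no radicals in tension whose conjugate would simplify matters.
- l'Hôpital's rule (0/0): no 0/0 form appears: written as one quotient, top and bottom both grow without bound, and the ratio is decided by their leading terms.


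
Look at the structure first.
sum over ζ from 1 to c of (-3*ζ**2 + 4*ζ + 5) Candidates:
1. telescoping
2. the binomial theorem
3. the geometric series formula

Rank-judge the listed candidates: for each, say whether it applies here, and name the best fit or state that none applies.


Method: no special technique — constant-multiple powers of ζ with no cancellation partners and no common ratio — use the standard power-sum formulas.
- telescoping — as presented, consecutive terms share no shifted copy to cancel against — no rewrite is on display to change that.
- the binomial theorem — there is no sum-raised-to-a-power identity hiding in these terms.
- the geometric series formula: no single multiplier carries one term to the next throughout the sum.


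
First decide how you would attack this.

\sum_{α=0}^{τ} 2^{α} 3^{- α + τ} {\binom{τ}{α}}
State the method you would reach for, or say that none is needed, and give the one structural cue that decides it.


Verdict: the binomial theorem — the binomial coefficients weight matched powers of 2 and 3, which is exactly the expansion of a binomial power.


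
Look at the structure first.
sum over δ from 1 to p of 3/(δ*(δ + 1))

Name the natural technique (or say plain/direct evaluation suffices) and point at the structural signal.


Best approach: telescoping — poles of 3/(δ*(δ + 1)) differ by an integer, the telltale of a telescoping partial-fraction sum.


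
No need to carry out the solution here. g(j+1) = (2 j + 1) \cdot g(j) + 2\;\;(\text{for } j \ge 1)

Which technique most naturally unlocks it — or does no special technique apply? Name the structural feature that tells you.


Method: a summation factor — the coefficient 2 j + 1 drifts with the index, so no fixed root exists; normalizing by the cumulative product telescopes it.


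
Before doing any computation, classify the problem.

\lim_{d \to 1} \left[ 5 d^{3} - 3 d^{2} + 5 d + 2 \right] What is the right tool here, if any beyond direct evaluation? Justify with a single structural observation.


Verdict: no special technique — no vanishing denominator and no indeterminate clash at the point — evaluation is immediate.


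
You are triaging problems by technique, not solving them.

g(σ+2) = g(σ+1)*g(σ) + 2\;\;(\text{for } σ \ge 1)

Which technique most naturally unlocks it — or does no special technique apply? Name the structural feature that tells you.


Best approach: no special technique — the sequence value feeds back through itself nonlinearly — linear superposition fails, and every superposition-based closed form fails with it.


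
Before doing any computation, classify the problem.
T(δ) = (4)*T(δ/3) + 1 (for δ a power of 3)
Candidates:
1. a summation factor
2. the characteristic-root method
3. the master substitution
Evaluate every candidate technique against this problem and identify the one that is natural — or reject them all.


Best approach: the master substitution — divide-the-index recursion (δ/3 inside the call) straightens out once the index is rewritten as 3^m.
- a summation factor: a divided-index call is outside the fixed-shift first-order family a summation factor normalizes.
- the characteristic-root method — a divided-index call is not the fixed-shift linear shape that characteristic roots solve.
- the master substitution — yes — fits the structure here.


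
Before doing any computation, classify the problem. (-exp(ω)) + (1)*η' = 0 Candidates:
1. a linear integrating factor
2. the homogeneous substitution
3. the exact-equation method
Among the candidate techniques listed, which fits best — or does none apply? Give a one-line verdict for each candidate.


Verdict: no special technique — with η absent the equation is not coupled at all: direct integration in ω.
- a linear integrating factor — with the unknown absent the integrating factor is a formality; direct integration is the working structure.
- the homogeneous substitution — rescaling both variables together changes the slope, so no ratio substitution collapses it.
- the exact-equation method — the unknown never enters the equation — exactness holds emptily, with nothing for the method to add.


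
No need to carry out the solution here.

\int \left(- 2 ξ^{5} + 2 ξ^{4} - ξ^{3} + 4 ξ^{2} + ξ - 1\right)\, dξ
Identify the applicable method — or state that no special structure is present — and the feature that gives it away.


Method: no special technique — nothing composite, nothing rational, nothing trigonometric — each constant-multiple power of ξ integrates by the power rule alone.


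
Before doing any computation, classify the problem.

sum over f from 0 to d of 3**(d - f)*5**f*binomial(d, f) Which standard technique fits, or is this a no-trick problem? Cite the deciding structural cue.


Technique: the binomial theorem — binomial coefficients against complementary powers of 5 and 3: recognize the binomial expansion and resum.


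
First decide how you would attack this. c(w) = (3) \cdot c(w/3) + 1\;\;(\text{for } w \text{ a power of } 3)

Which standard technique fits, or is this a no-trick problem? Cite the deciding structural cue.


Technique: the master substitution — treat m = log base 3 of w as the new clock: one recursion step advances m by one while w scales by 3.


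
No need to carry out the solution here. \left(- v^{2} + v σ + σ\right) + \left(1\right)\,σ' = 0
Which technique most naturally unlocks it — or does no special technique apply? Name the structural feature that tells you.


Verdict: a linear integrating factor — linear in the unknown with genuine forcing: multiply through by the exponential of the integrated coefficient and the left side closes into one derivative.


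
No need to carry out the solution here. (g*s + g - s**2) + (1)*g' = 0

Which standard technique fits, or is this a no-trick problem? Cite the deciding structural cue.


Best approach: a linear integrating factor — linear in the unknown with genuine forcing: multiply through by the exponential of the integrated coefficient and the left side closes into one derivative.


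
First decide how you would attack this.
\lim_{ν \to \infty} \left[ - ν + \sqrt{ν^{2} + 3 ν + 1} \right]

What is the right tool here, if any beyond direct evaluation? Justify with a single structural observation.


Technique: conjugate multiplication — infinity minus infinity with a radical in play — multiply by the conjugate so the divergences of \sqrt{ν^{2} + 3 ν + 1} and ν annihilate.


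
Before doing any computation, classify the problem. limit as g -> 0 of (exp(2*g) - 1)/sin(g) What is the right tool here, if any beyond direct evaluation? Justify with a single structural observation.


Technique: l'Hôpital's rule (0/0) — both numerator and denominator vanish at 0: the genuine 0/0 indeterminate that l'Hôpital exists for. Expanding numerator and denominator to first order gives the same value — the rule automates exactly that.
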